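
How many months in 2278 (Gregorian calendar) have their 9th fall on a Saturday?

3

Check the 9th of each month of 2278: Jan 9: Wed, Feb 9: Sat, Mar 9: Sat, Apr 9: Tue, May 9: Thu, Jun 9: Sun, Jul 9: Tue, Aug 9: Fri, Sep 9: Mon, Oct 9: Wed, Nov 9: Sat, Dec 9: Mon.
Saturday occurs in February, March, November — 3 months.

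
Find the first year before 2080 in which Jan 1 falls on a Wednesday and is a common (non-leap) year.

Jan 1 advances by 2 weekdays after a leap year and by 1 after a common year.
2080: Jan 1 is Monday (leap).
2079: Sunday
2078: Saturday
2077: Friday
2076: Wednesday (leap)
2075: Tuesday
2074: Monday
2073: Sunday
2072: Friday (leap)
2071: Thursday
2070: Wednesday
2070 begins on a Wednesday and is a common year.

2070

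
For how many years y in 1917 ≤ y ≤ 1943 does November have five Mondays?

November has 30 days; it has five Mondays when Monday falls among the first (month-length − 28) days — i.e. when November 1 is one of Monday/Sunday.
November 1 by year: 1917:Thu 1918:Fri 1919:Sat 1920:Mon✓ 1921:Tue 1922:Wed 1923:Thu 1924:Sat 1925:Sun✓ 1926:Mon✓ 1927:Tue 1928:Thu 1929:Fri 1930:Sat 1931:Sun✓ 1932:Tue 1933:Wed 1934:Thu 1935:Fri 1936:Sun✓ 1937:Mon✓ 1938:Tue 1939:Wed 1940:Fri 1941:Sat 1942:Sun✓ 1943:Mon✓
Years with five Mondays: 1920, 1925, 1926, 1931, 1936, 1937, 1942, 1943 → 8.

8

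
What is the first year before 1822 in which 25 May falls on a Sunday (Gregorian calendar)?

From one year to the next, a fixed date's weekday advances by 1, or by 2 when a Feb 29 lies between the two dates.
1822: May 25 is Saturday.
1821: Friday (−1)
1820: Thursday (−1)
1819: Tuesday (−2)
1818: Monday (−1)
1817: Sunday (−1)
25 May falls on a Sunday in 1817.

1817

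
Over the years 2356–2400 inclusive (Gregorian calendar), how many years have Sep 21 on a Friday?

Track Sep 21's weekday year by year (advancing +1, or +2 across a Feb 29):
  2356: Fri ✓  2357: Sat (+1)  2358: Sun (+1)  2359: Mon (+1)  2360: Wed (+2)
  2361: Thu (+1)  2362: Fri (+1) ✓  2363: Sat (+1)  2364: Mon (+2)  2365: Tue (+1)
  2366: Wed (+1)  2367: Thu (+1)  2368: Sat (+2)  2369: Sun (+1)  … (17 more years) …
  2387: Mon (+1)  2388: Wed (+2)  2389: Thu (+1)  2390: Fri (+1) ✓  2391: Sat (+1)
  2392: Mon (+2)  2393: Tue (+1)  2394: Wed (+1)  2395: Thu (+1)  2396: Sat (+2)
  2397: Sun (+1)  2398: Mon (+1)  2399: Tue (+1)  2400: Thu (+2)
Friday years: 2356, 2362, 2373, 2379, 2384, 2390 — 6 in total.

6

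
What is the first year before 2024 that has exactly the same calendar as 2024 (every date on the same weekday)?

1996

Two years share a calendar iff Jan 1 falls on the same weekday and both are leap or both are common. 2024: Jan 1 is Monday, leap year.
2023: Jan 1 Sunday, common
2022: Jan 1 Saturday, common
2021: Jan 1 Friday, common
2020: Jan 1 Wednesday, leap
2019: Jan 1 Tuesday, common
2018: Jan 1 Monday, common
2017: Jan 1 Sunday, common
2016: Jan 1 Friday, leap
2015: Jan 1 Thursday, common
2014: Jan 1 Wednesday, common
2013: Jan 1 Tuesday, common
2012: Jan 1 Sunday, leap
2011: Jan 1 Saturday, common
2010: Jan 1 Friday, common
2009: Jan 1 Thursday, common
2008: Jan 1 Tuesday, leap
2007: Jan 1 Monday, common
2006: Jan 1 Sunday, common
2005: Jan 1 Saturday, common
2004: Jan 1 Thursday, leap
2003: Jan 1 Wednesday, common
2002: Jan 1 Tuesday, common
2001: Jan 1 Monday, common
2000: Jan 1 Saturday, leap
1999: Jan 1 Friday, common
1998: Jan 1 Thursday, common
1997: Jan 1 Wednesday, common
1996: Jan 1 Monday, leap
1996 matches on both conditions.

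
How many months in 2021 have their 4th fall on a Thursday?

Check the 4th of each month of 2021: Jan 4: Mon, Feb 4: Thu, Mar 4: Thu, Apr 4: Sun, May 4: Tue, Jun 4: Fri, Jul 4: Sun, Aug 4: Wed, Sep 4: Sat, Oct 4: Mon, Nov 4: Thu, Dec 4: Sat.
Thursday occurs in February, March, November — 3 months.

3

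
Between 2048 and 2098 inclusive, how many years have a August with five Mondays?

August has 31 days; it has five Mondays when Monday falls among the first (month-length − 28) days — i.e. when August 1 is one of Monday/Sunday/Saturday.
August 1 by year: 2048:Sat✓ 2049:Sun✓ 2050:Mon✓ 2051:Tue 2052:Thu 2053:Fri 2054:Sat✓ 2055:Sun✓ 2056:Tue 2057:Wed 2058:Thu 2059:Fri 2060:Sun✓ 2061:Mon✓ 2062:Tue …(21 more)… 2084:Tue 2085:Wed 2086:Thu 2087:Fri 2088:Sun✓ 2089:Mon✓ 2090:Tue 2091:Wed 2092:Fri 2093:Sat✓ 2094:Sun✓ 2095:Mon✓ 2096:Wed 2097:Thu 2098:Fri
Years with five Mondays: 2048, 2049, 2050, 2054, 2055, 2060, 2061, 2065, 2066, 2067, 2071, 2072, 2076, 2077, 2078, 2082, 2083, 2088, 2089, 2093, 2094, 2095 → 22.

22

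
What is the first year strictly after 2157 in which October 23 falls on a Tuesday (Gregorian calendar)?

From one year to the next, a fixed date's weekday advances by 1, or by 2 when a Feb 29 lies between the two dates.
2157: October 23 is Sunday.
2158: Monday (+1)
2159: Tuesday (+1)
October 23 falls on a Tuesday in 2159.

2159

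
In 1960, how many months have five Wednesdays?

4

A month of length L has five Wednesdays iff its first Wednesday is on day ≤ L−28 (so day 1–3 in a 31-day month, 1–2 in a 30-day month, day 1 in a leap February).
Checking each month of 1960: Jan starts Fri (31d); Feb starts Mon (29d); Mar starts Tue (31d) ✓; Apr starts Fri (30d); May starts Sun (31d); Jun starts Wed (30d) ✓; Jul starts Fri (31d); Aug starts Mon (31d) ✓; Sep starts Thu (30d); Oct starts Sat (31d); Nov starts Tue (30d) ✓; Dec starts Thu (31d).
Five-Wednesday months: March, June, August, November → 4.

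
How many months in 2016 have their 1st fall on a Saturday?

1

Check the 1st of each month of 2016: Jan 1: Fri, Feb 1: Mon, Mar 1: Tue, Apr 1: Fri, May 1: Sun, Jun 1: Wed, Jul 1: Fri, Aug 1: Mon, Sep 1: Thu, Oct 1: Sat, Nov 1: Tue, Dec 1: Thu.
Saturday occurs in October — 1 month.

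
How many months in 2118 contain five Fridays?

4

A month of length L has five Fridays iff its first Friday is on day ≤ L−28 (so day 1–3 in a 31-day month, 1–2 in a 30-day month, day 1 in a leap February).
Checking each month of 2118: Jan starts Sat (31d); Feb starts Tue (28d); Mar starts Tue (31d); Apr starts Fri (30d) ✓; May starts Sun (31d); Jun starts Wed (30d); Jul starts Fri (31d) ✓; Aug starts Mon (31d); Sep starts Thu (30d) ✓; Oct starts Sat (31d); Nov starts Tue (30d); Dec starts Thu (31d) ✓.
Five-Friday months: April, July, September, December → 4.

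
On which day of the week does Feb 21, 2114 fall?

January 1, 2114 is a Monday.
February 21 is day 52 of the year, i.e. 51 days after Jan 1.
51 mod 7 = 2, so advance 2 weekdays from Monday: Wednesday.

Wednesday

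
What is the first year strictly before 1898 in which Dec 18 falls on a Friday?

1896

From one year to the next, a fixed date's weekday advances by 1, or by 2 when a Feb 29 lies between the two dates.
1898: December 18 is Sunday.
1897: Saturday (−1)
1896: Friday (−1)
Dec 18 falls on a Friday in 1896.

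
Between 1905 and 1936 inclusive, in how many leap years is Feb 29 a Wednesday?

1

Leap years in 1905–1936: 8 of them.
Feb 29 weekday advances by 5 (mod 7) from one leap year to the next four years later (or differs when a century non-leap intervenes).
Leap-day weekdays: 1908:Sat 1912:Thu 1916:Tue 1920:Sun 1924:Fri 1928:Wed✓ 1932:Mon 1936:Sat
Wednesday: 1928 → 1.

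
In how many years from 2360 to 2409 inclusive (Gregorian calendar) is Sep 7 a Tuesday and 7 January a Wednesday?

Check each year's weekday for Sep 7 and 7 January:
  2360: Wed/Thu  2361: Thu/Sat  2362: Fri/Sun  2363: Sat/Mon  2364: Mon/Tue  2365: Tue/Thu  2366: Wed/Fri  2367: Thu/Sat  2368: Sat/Sun  2369: Sun/Tue  2370: Mon/Wed  2371: Tue/Thu  2372: Thu/Fri  2373: Fri/Sun  …(22 more)…  2396: Sat/Sun  2397: Sun/Tue  2398: Mon/Wed  2399: Tue/Thu  2400: Thu/Fri  2401: Fri/Sun  2402: Sat/Mon  2403: Sun/Tue  2404: Tue/Wed ✓  2405: Wed/Fri  2406: Thu/Sat  2407: Fri/Sun  2408: Sun/Mon  2409: Mon/Wed
Both conditions hold in: 2376, 2404 — 2.

2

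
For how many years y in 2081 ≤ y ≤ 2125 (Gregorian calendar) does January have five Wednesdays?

18

January has 31 days; it has five Wednesdays when Wednesday falls among the first (month-length − 28) days — i.e. when January 1 is one of Wednesday/Tuesday/Monday.
January 1 by year: 2081:Wed✓ 2082:Thu 2083:Fri 2084:Sat 2085:Mon✓ 2086:Tue✓ 2087:Wed✓ 2088:Thu 2089:Sat 2090:Sun 2091:Mon✓ 2092:Tue✓ 2093:Thu 2094:Fri 2095:Sat …(15 more)… 2111:Thu 2112:Fri 2113:Sun 2114:Mon✓ 2115:Tue✓ 2116:Wed✓ 2117:Fri 2118:Sat 2119:Sun 2120:Mon✓ 2121:Wed✓ 2122:Thu 2123:Fri 2124:Sat 2125:Mon✓
Years with five Wednesdays: 2081, 2085, 2086, 2087, 2091, 2092, 2097, 2098, 2103, 2104, 2109, 2110, 2114, 2115, 2116, 2120, 2121, 2125 → 18.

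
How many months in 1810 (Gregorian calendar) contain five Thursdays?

A month of length L has five Thursdays iff its first Thursday is on day ≤ L−28 (so day 1–3 in a 31-day month, 1–2 in a 30-day month, day 1 in a leap February).
Checking each month of 1810: Jan starts Mon (31d); Feb starts Thu (28d); Mar starts Thu (31d) ✓; Apr starts Sun (30d); May starts Tue (31d) ✓; Jun starts Fri (30d); Jul starts Sun (31d); Aug starts Wed (31d) ✓; Sep starts Sat (30d); Oct starts Mon (31d); Nov starts Thu (30d) ✓; Dec starts Sat (31d).
Five-Thursday months: March, May, August, November → 4.

4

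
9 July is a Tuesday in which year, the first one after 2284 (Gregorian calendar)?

From one year to the next, a fixed date's weekday advances by 1, or by 2 when a Feb 29 lies between the two dates.
2284: July 9 is Wednesday.
2285: Thursday (+1)
2286: Friday (+1)
2287: Saturday (+1)
2288: Monday (+2)
2289: Tuesday (+1)
9 July falls on a Tuesday in 2289.

2289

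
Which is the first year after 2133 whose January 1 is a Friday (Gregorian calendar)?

Jan 1 advances by 2 weekdays after a leap year and by 1 after a common year.
2133: Jan 1 is Thursday.
2134: Friday
2134 begins on a Friday

2134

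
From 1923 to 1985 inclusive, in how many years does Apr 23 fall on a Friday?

9

Track Apr 23's weekday year by year (advancing +1, or +2 across a Feb 29):
  1923: Mon  1924: Wed (+2)  1925: Thu (+1)  1926: Fri (+1) ✓  1927: Sat (+1)
  1928: Mon (+2)  1929: Tue (+1)  1930: Wed (+1)  1931: Thu (+1)  1932: Sat (+2)
  1933: Sun (+1)  1934: Mon (+1)  1935: Tue (+1)  1936: Thu (+2)  … (35 more years) …
  1972: Sun (+2)  1973: Mon (+1)  1974: Tue (+1)  1975: Wed (+1)  1976: Fri (+2) ✓
  1977: Sat (+1)  1978: Sun (+1)  1979: Mon (+1)  1980: Wed (+2)  1981: Thu (+1)
  1982: Fri (+1) ✓  1983: Sat (+1)  1984: Mon (+2)  1985: Tue (+1)
Friday years: 1926, 1937, 1943, 1948, 1954, 1965, 1971, 1976, 1982 — 9 in total.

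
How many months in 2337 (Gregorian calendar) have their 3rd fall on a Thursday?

1

Check the 3rd of each month of 2337: Jan 3: Sun, Feb 3: Wed, Mar 3: Wed, Apr 3: Sat, May 3: Mon, Jun 3: Thu, Jul 3: Sat, Aug 3: Tue, Sep 3: Fri, Oct 3: Sun, Nov 3: Wed, Dec 3: Fri.
Thursday occurs in June — 1 month.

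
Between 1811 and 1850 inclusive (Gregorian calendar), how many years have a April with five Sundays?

11

April has 30 days; it has five Sundays when Sunday falls among the first (month-length − 28) days — i.e. when April 1 is one of Sunday/Saturday.
April 1 by year: 1811:Mon 1812:Wed 1813:Thu 1814:Fri 1815:Sat✓ 1816:Mon 1817:Tue 1818:Wed 1819:Thu 1820:Sat✓ 1821:Sun✓ 1822:Mon 1823:Tue 1824:Thu 1825:Fri …(10 more)… 1836:Fri 1837:Sat✓ 1838:Sun✓ 1839:Mon 1840:Wed 1841:Thu 1842:Fri 1843:Sat✓ 1844:Mon 1845:Tue 1846:Wed 1847:Thu 1848:Sat✓ 1849:Sun✓ 1850:Mon
Years with five Sundays: 1815, 1820, 1821, 1826, 1827, 1832, 1837, 1838, 1843, 1848, 1849 → 11.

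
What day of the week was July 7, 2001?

Saturday

January 1, 2001 is a Monday.
July 7 is day 188 of the year, i.e. 187 days after Jan 1.
187 mod 7 = 5, so advance 5 weekdays from Monday: Saturday.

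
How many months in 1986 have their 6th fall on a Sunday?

2

Check the 6th of each month of 1986: Jan 6: Mon, Feb 6: Thu, Mar 6: Thu, Apr 6: Sun, May 6: Tue, Jun 6: Fri, Jul 6: Sun, Aug 6: Wed, Sep 6: Sat, Oct 6: Mon, Nov 6: Thu, Dec 6: Sat.
Sunday occurs in April, July — 2 months.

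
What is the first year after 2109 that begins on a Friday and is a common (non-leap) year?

Jan 1 advances by 2 weekdays after a leap year and by 1 after a common year.
2109: Jan 1 is Tuesday.
2110: Wednesday
2111: Thursday
2112: Friday (leap)
2113: Sunday
2114: Monday
2115: Tuesday
2116: Wednesday (leap)
2117: Friday
2117 begins on a Friday and is a common year.

2117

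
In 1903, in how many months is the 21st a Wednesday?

2

Check the 21st of each month of 1903: Jan 21: Wed, Feb 21: Sat, Mar 21: Sat, Apr 21: Tue, May 21: Thu, Jun 21: Sun, Jul 21: Tue, Aug 21: Fri, Sep 21: Mon, Oct 21: Wed, Nov 21: Sat, Dec 21: Mon.
Wednesday occurs in January, October — 2 months.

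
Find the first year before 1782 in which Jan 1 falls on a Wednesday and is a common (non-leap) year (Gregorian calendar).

Jan 1 advances by 2 weekdays after a leap year and by 1 after a common year.
1782: Jan 1 is Tuesday.
1781: Monday
1780: Saturday (leap)
1779: Friday
1778: Thursday
1777: Wednesday
1777 begins on a Wednesday and is a common year.

1777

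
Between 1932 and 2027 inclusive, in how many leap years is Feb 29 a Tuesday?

Leap years in 1932–2027: 24 of them.
Feb 29 weekday advances by 5 (mod 7) from one leap year to the next four years later (or differs when a century non-leap intervenes).
Leap-day weekdays: 1932:Mon 1936:Sat 1940:Thu 1944:Tue✓ 1948:Sun 1952:Fri 1956:Wed 1960:Mon 1964:Sat 1968:Thu 1972:Tue✓ 1976:Sun 1980:Fri 1984:Wed 1988:Mon 1992:Sat 1996:Thu 2000:Tue✓ 2004:Sun 2008:Fri 2012:Wed 2016:Mon 2020:Sat 2024:Thu
Tuesday: 1944, 1972, 2000 → 3.

3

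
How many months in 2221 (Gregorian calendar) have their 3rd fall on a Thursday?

Check the 3rd of each month of 2221: Jan 3: Wed, Feb 3: Sat, Mar 3: Sat, Apr 3: Tue, May 3: Thu, Jun 3: Sun, Jul 3: Tue, Aug 3: Fri, Sep 3: Mon, Oct 3: Wed, Nov 3: Sat, Dec 3: Mon.
Thursday occurs in May — 1 month.

1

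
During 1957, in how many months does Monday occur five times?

A month of length L has five Mondays iff its first Monday is on day ≤ L−28 (so day 1–3 in a 31-day month, 1–2 in a 30-day month, day 1 in a leap February).
Checking each month of 1957: Jan starts Tue (31d); Feb starts Fri (28d); Mar starts Fri (31d); Apr starts Mon (30d) ✓; May starts Wed (31d); Jun starts Sat (30d); Jul starts Mon (31d) ✓; Aug starts Thu (31d); Sep starts Sun (30d) ✓; Oct starts Tue (31d); Nov starts Fri (30d); Dec starts Sun (31d) ✓.
Five-Monday months: April, July, September, December → 4.

4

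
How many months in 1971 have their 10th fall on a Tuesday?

1

Check the 10th of each month of 1971: Jan 10: Sun, Feb 10: Wed, Mar 10: Wed, Apr 10: Sat, May 10: Mon, Jun 10: Thu, Jul 10: Sat, Aug 10: Tue, Sep 10: Fri, Oct 10: Sun, Nov 10: Wed, Dec 10: Fri.
Tuesday occurs in August — 1 month.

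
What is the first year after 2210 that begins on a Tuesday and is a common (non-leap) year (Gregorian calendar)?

2211

Jan 1 advances by 2 weekdays after a leap year and by 1 after a common year.
2210: Jan 1 is Monday.
2211: Tuesday
2211 begins on a Tuesday and is a common year.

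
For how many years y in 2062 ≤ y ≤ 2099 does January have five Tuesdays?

January has 31 days; it has five Tuesdays when Tuesday falls among the first (month-length − 28) days — i.e. when January 1 is one of Tuesday/Monday/Sunday.
January 1 by year: 2062:Sun✓ 2063:Mon✓ 2064:Tue✓ 2065:Thu 2066:Fri 2067:Sat 2068:Sun✓ 2069:Tue✓ 2070:Wed 2071:Thu 2072:Fri 2073:Sun✓ 2074:Mon✓ 2075:Tue✓ 2076:Wed …(8 more)… 2085:Mon✓ 2086:Tue✓ 2087:Wed 2088:Thu 2089:Sat 2090:Sun✓ 2091:Mon✓ 2092:Tue✓ 2093:Thu 2094:Fri 2095:Sat 2096:Sun✓ 2097:Tue✓ 2098:Wed 2099:Thu
Years with five Tuesdays: 2062, 2063, 2064, 2068, 2069, 2073, 2074, 2075, 2079, 2080, 2085, 2086, 2090, 2091, 2092, 2096, 2097 → 17.

17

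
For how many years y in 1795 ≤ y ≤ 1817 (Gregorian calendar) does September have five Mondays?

7

September has 30 days; it has five Mondays when Monday falls among the first (month-length − 28) days — i.e. when September 1 is one of Monday/Sunday.
September 1 by year: 1795:Tue 1796:Thu 1797:Fri 1798:Sat 1799:Sun✓ 1800:Mon✓ 1801:Tue 1802:Wed 1803:Thu 1804:Sat 1805:Sun✓ 1806:Mon✓ 1807:Tue 1808:Thu 1809:Fri 1810:Sat 1811:Sun✓ 1812:Tue 1813:Wed 1814:Thu 1815:Fri 1816:Sun✓ 1817:Mon✓
Years with five Mondays: 1799, 1800, 1805, 1806, 1811, 1816, 1817 → 7.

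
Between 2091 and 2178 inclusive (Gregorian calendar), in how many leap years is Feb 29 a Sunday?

Leap years in 2091–2178: 21 of them.
Feb 29 weekday advances by 5 (mod 7) from one leap year to the next four years later (or differs when a century non-leap intervenes).
Leap-day weekdays: 2092:Fri 2096:Wed 2104:Fri 2108:Wed 2112:Mon 2116:Sat 2120:Thu 2124:Tue 2128:Sun✓ 2132:Fri 2136:Wed 2140:Mon 2144:Sat 2148:Thu 2152:Tue 2156:Sun✓ 2160:Fri 2164:Wed 2168:Mon 2172:Sat 2176:Thu
Sunday: 2128, 2156 → 2.

2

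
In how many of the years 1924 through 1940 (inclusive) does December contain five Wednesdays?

7

December has 31 days; it has five Wednesdays when Wednesday falls among the first (month-length − 28) days — i.e. when December 1 is one of Wednesday/Tuesday/Monday.
December 1 by year: 1924:Mon✓ 1925:Tue✓ 1926:Wed✓ 1927:Thu 1928:Sat 1929:Sun 1930:Mon✓ 1931:Tue✓ 1932:Thu 1933:Fri 1934:Sat 1935:Sun 1936:Tue✓ 1937:Wed✓ 1938:Thu 1939:Fri 1940:Sun
Years with five Wednesdays: 1924, 1925, 1926, 1930, 1931, 1936, 1937 → 7.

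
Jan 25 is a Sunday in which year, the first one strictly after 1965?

1970

From one year to the next, a fixed date's weekday advances by 1, or by 2 when a Feb 29 lies between the two dates.
1965: January 25 is Monday.
1966: Tuesday (+1)
1967: Wednesday (+1)
1968: Thursday (+1)
1969: Saturday (+2)
1970: Sunday (+1)
Jan 25 falls on a Sunday in 1970.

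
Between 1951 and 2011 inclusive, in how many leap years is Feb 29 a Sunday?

Leap years in 1951–2011: 15 of them.
Feb 29 weekday advances by 5 (mod 7) from one leap year to the next four years later (or differs when a century non-leap intervenes).
Leap-day weekdays: 1952:Fri 1956:Wed 1960:Mon 1964:Sat 1968:Thu 1972:Tue 1976:Sun✓ 1980:Fri 1984:Wed 1988:Mon 1992:Sat 1996:Thu 2000:Tue 2004:Sun✓ 2008:Fri
Sunday: 1976, 2004 → 2.

2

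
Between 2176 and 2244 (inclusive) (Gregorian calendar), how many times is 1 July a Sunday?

10

Track 1 July's weekday year by year (advancing +1, or +2 across a Feb 29):
  2176: Mon  2177: Tue (+1)  2178: Wed (+1)  2179: Thu (+1)  2180: Sat (+2)
  2181: Sun (+1) ✓  2182: Mon (+1)  2183: Tue (+1)  2184: Thu (+2)  2185: Fri (+1)
  2186: Sat (+1)  2187: Sun (+1) ✓  2188: Tue (+2)  2189: Wed (+1)  … (41 more years) …
  2231: Fri (+1)  2232: Sun (+2) ✓  2233: Mon (+1)  2234: Tue (+1)  2235: Wed (+1)
  2236: Fri (+2)  2237: Sat (+1)  2238: Sun (+1) ✓  2239: Mon (+1)  2240: Wed (+2)
  2241: Thu (+1)  2242: Fri (+1)  2243: Sat (+1)  2244: Mon (+2)
Sunday years: 2181, 2187, 2192, 2198, 2204, 2210, 2221, 2227, 2232, 2238 — 10 in total.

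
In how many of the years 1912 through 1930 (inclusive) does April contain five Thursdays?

April has 30 days; it has five Thursdays when Thursday falls among the first (month-length − 28) days — i.e. when April 1 is one of Thursday/Wednesday.
April 1 by year: 1912:Mon 1913:Tue 1914:Wed✓ 1915:Thu✓ 1916:Sat 1917:Sun 1918:Mon 1919:Tue 1920:Thu✓ 1921:Fri 1922:Sat 1923:Sun 1924:Tue 1925:Wed✓ 1926:Thu✓ 1927:Fri 1928:Sun 1929:Mon 1930:Tue
Years with five Thursdays: 1914, 1915, 1920, 1925, 1926 → 5.

5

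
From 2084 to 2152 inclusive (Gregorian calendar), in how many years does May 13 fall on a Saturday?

Track May 13's weekday year by year (advancing +1, or +2 across a Feb 29):
  2084: Sat ✓  2085: Sun (+1)  2086: Mon (+1)  2087: Tue (+1)  2088: Thu (+2)
  2089: Fri (+1)  2090: Sat (+1) ✓  2091: Sun (+1)  2092: Tue (+2)  2093: Wed (+1)
  2094: Thu (+1)  2095: Fri (+1)  2096: Sun (+2)  2097: Mon (+1)  … (41 more years) …
  2139: Wed (+1)  2140: Fri (+2)  2141: Sat (+1) ✓  2142: Sun (+1)  2143: Mon (+1)
  2144: Wed (+2)  2145: Thu (+1)  2146: Fri (+1)  2147: Sat (+1) ✓  2148: Mon (+2)
  2149: Tue (+1)  2150: Wed (+1)  2151: Thu (+1)  2152: Sat (+2) ✓
Saturday years: 2084, 2090, 2102, 2113, 2119, 2124, 2130, 2141, 2147, 2152 — 10 in total.

10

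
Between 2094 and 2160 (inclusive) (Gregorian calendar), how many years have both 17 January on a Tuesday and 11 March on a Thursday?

0

Check each year's weekday for 17 January and 11 March:
  2094: Sun/Thu  2095: Mon/Fri  2096: Tue/Sun  2097: Thu/Mon  2098: Fri/Tue  2099: Sat/Wed  2100: Sun/Thu  2101: Mon/Fri  2102: Tue/Sat  2103: Wed/Sun  2104: Thu/Tue  2105: Sat/Wed  2106: Sun/Thu  2107: Mon/Fri  …(39 more)…  2147: Tue/Sat  2148: Wed/Mon  2149: Fri/Tue  2150: Sat/Wed  2151: Sun/Thu  2152: Mon/Sat  2153: Wed/Sun  2154: Thu/Mon  2155: Fri/Tue  2156: Sat/Thu  2157: Mon/Fri  2158: Tue/Sat  2159: Wed/Sun  2160: Thu/Tue
Both conditions hold in: no year — 0.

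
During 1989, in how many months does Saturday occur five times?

A month of length L has five Saturdays iff its first Saturday is on day ≤ L−28 (so day 1–3 in a 31-day month, 1–2 in a 30-day month, day 1 in a leap February).
Checking each month of 1989: Jan starts Sun (31d); Feb starts Wed (28d); Mar starts Wed (31d); Apr starts Sat (30d) ✓; May starts Mon (31d); Jun starts Thu (30d); Jul starts Sat (31d) ✓; Aug starts Tue (31d); Sep starts Fri (30d) ✓; Oct starts Sun (31d); Nov starts Wed (30d); Dec starts Fri (31d) ✓.
Five-Saturday months: April, July, September, December → 4.

4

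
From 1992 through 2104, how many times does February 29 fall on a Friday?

Leap years in 1992–2104: 28 of them.
Feb 29 weekday advances by 5 (mod 7) from one leap year to the next four years later (or differs when a century non-leap intervenes).
Leap-day weekdays: 1992:Sat 1996:Thu 2000:Tue 2004:Sun 2008:Fri✓ 2012:Wed 2016:Mon 2020:Sat 2024:Thu 2028:Tue 2032:Sun 2036:Fri✓ 2040:Wed 2044:Mon 2048:Sat 2052:Thu 2056:Tue 2060:Sun 2064:Fri✓ 2068:Wed 2072:Mon 2076:Sat 2080:Thu 2084:Tue 2088:Sun 2092:Fri✓ 2096:Wed 2104:Fri✓
Friday: 2008, 2036, 2064, 2092, 2104 → 5.

5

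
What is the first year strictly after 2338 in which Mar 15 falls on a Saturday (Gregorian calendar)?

From one year to the next, a fixed date's weekday advances by 1, or by 2 when a Feb 29 lies between the two dates.
2338: March 15 is Tuesday.
2339: Wednesday (+1)
2340: Friday (+2)
2341: Saturday (+1)
Mar 15 falls on a Saturday in 2341.

2341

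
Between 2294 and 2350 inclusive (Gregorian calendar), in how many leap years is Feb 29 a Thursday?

Leap years in 2294–2350: 13 of them.
Feb 29 weekday advances by 5 (mod 7) from one leap year to the next four years later (or differs when a century non-leap intervenes).
Leap-day weekdays: 2296:Sat 2304:Mon 2308:Sat 2312:Thu✓ 2316:Tue 2320:Sun 2324:Fri 2328:Wed 2332:Mon 2336:Sat 2340:Thu✓ 2344:Tue 2348:Sun
Thursday: 2312, 2340 → 2.

2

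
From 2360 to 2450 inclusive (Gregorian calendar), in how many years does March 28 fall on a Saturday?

13

Track March 28's weekday year by year (advancing +1, or +2 across a Feb 29):
  2360: Mon  2361: Tue (+1)  2362: Wed (+1)  2363: Thu (+1)  2364: Sat (+2) ✓
  2365: Sun (+1)  2366: Mon (+1)  2367: Tue (+1)  2368: Thu (+2)  2369: Fri (+1)
  2370: Sat (+1) ✓  2371: Sun (+1)  2372: Tue (+2)  2373: Wed (+1)  … (63 more years) …
  2437: Sat (+1) ✓  2438: Sun (+1)  2439: Mon (+1)  2440: Wed (+2)  2441: Thu (+1)
  2442: Fri (+1)  2443: Sat (+1) ✓  2444: Mon (+2)  2445: Tue (+1)  2446: Wed (+1)
  2447: Thu (+1)  2448: Sat (+2) ✓  2449: Sun (+1)  2450: Mon (+1)
Saturday years: 2364, 2370, 2381, 2387, 2392, 2398, 2409, 2415, 2420, 2426, 2437, 2443, 2448 — 13 in total.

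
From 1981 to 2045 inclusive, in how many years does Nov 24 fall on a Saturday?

Track Nov 24's weekday year by year (advancing +1, or +2 across a Feb 29):
  1981: Tue  1982: Wed (+1)  1983: Thu (+1)  1984: Sat (+2) ✓  1985: Sun (+1)
  1986: Mon (+1)  1987: Tue (+1)  1988: Thu (+2)  1989: Fri (+1)  1990: Sat (+1) ✓
  1991: Sun (+1)  1992: Tue (+2)  1993: Wed (+1)  1994: Thu (+1)  … (37 more years) …
  2032: Wed (+2)  2033: Thu (+1)  2034: Fri (+1)  2035: Sat (+1) ✓  2036: Mon (+2)
  2037: Tue (+1)  2038: Wed (+1)  2039: Thu (+1)  2040: Sat (+2) ✓  2041: Sun (+1)
  2042: Mon (+1)  2043: Tue (+1)  2044: Thu (+2)  2045: Fri (+1)
Saturday years: 1984, 1990, 2001, 2007, 2012, 2018, 2029, 2035, 2040 — 9 in total.

9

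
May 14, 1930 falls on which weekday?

Wednesday

January 1, 1930 is a Wednesday.
May 14 is day 134 of the year, i.e. 133 days after Jan 1.
133 mod 7 = 0, so advance 0 weekdays from Wednesday: Wednesday.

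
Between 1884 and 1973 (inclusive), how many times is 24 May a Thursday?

13

Track 24 May's weekday year by year (advancing +1, or +2 across a Feb 29):
  1884: Sat  1885: Sun (+1)  1886: Mon (+1)  1887: Tue (+1)  1888: Thu (+2) ✓
  1889: Fri (+1)  1890: Sat (+1)  1891: Sun (+1)  1892: Tue (+2)  1893: Wed (+1)
  1894: Thu (+1) ✓  1895: Fri (+1)  1896: Sun (+2)  1897: Mon (+1)  … (62 more years) …
  1960: Tue (+2)  1961: Wed (+1)  1962: Thu (+1) ✓  1963: Fri (+1)  1964: Sun (+2)
  1965: Mon (+1)  1966: Tue (+1)  1967: Wed (+1)  1968: Fri (+2)  1969: Sat (+1)
  1970: Sun (+1)  1971: Mon (+1)  1972: Wed (+2)  1973: Thu (+1) ✓
Thursday years: 1888, 1894, 1900, 1906, 1917, 1923, 1928, 1934, 1945, 1951, 1956, 1962, 1973 — 13 in total.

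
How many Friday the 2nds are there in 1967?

Check the 2nd of each month of 1967: Jan 2: Mon, Feb 2: Thu, Mar 2: Thu, Apr 2: Sun, May 2: Tue, Jun 2: Fri, Jul 2: Sun, Aug 2: Wed, Sep 2: Sat, Oct 2: Mon, Nov 2: Thu, Dec 2: Sat.
Friday occurs in June — 1 month.

1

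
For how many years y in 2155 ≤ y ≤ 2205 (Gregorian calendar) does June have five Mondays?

June has 30 days; it has five Mondays when Monday falls among the first (month-length − 28) days — i.e. when June 1 is one of Monday/Sunday.
June 1 by year: 2155:Sun✓ 2156:Tue 2157:Wed 2158:Thu 2159:Fri 2160:Sun✓ 2161:Mon✓ 2162:Tue 2163:Wed 2164:Fri 2165:Sat 2166:Sun✓ 2167:Mon✓ 2168:Wed 2169:Thu …(21 more)… 2191:Wed 2192:Fri 2193:Sat 2194:Sun✓ 2195:Mon✓ 2196:Wed 2197:Thu 2198:Fri 2199:Sat 2200:Sun✓ 2201:Mon✓ 2202:Tue 2203:Wed 2204:Fri 2205:Sat
Years with five Mondays: 2155, 2160, 2161, 2166, 2167, 2172, 2177, 2178, 2183, 2188, 2189, 2194, 2195, 2200, 2201 → 15.

15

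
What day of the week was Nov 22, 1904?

Tuesday

January 1, 1904 is a Friday.
November 22 is day 327 of the year, i.e. 326 days after Jan 1.
326 mod 7 = 4, so advance 4 weekdays from Friday: Tuesday.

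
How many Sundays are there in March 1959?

March 1959 has 31 days and begins on Sunday.
The first Sunday is March 1.
Sundays fall on 1, 8, 15, 22, 29 — that's 5.

5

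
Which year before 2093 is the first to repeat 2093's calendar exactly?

2082

Two years share a calendar iff Jan 1 falls on the same weekday and both are leap or both are common. 2093: Jan 1 is Thursday, common year.
2092: Jan 1 Tuesday, leap
2091: Jan 1 Monday, common
2090: Jan 1 Sunday, common
2089: Jan 1 Saturday, common
2088: Jan 1 Thursday, leap
2087: Jan 1 Wednesday, common
2086: Jan 1 Tuesday, common
2085: Jan 1 Monday, common
2084: Jan 1 Saturday, leap
2083: Jan 1 Friday, common
2082: Jan 1 Thursday, common
2082 matches on both conditions.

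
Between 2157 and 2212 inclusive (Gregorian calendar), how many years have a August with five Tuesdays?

22

August has 31 days; it has five Tuesdays when Tuesday falls among the first (month-length − 28) days — i.e. when August 1 is one of Tuesday/Monday/Sunday.
August 1 by year: 2157:Mon✓ 2158:Tue✓ 2159:Wed 2160:Fri 2161:Sat 2162:Sun✓ 2163:Mon✓ 2164:Wed 2165:Thu 2166:Fri 2167:Sat 2168:Mon✓ 2169:Tue✓ 2170:Wed 2171:Thu …(26 more)… 2198:Wed 2199:Thu 2200:Fri 2201:Sat 2202:Sun✓ 2203:Mon✓ 2204:Wed 2205:Thu 2206:Fri 2207:Sat 2208:Mon✓ 2209:Tue✓ 2210:Wed 2211:Thu 2212:Sat
Years with five Tuesdays: 2157, 2158, 2162, 2163, 2168, 2169, 2173, 2174, 2175, 2179, 2180, 2184, 2185, 2186, 2190, 2191, 2196, 2197, 2202, 2203, 2208, 2209 → 22.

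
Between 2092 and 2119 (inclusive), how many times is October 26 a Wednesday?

5

Track October 26's weekday year by year (advancing +1, or +2 across a Feb 29):
  2092: Sun  2093: Mon (+1)  2094: Tue (+1)  2095: Wed (+1) ✓  2096: Fri (+2)
  2097: Sat (+1)  2098: Sun (+1)  2099: Mon (+1)  2100: Tue (+1)  2101: Wed (+1) ✓
  2102: Thu (+1)  2103: Fri (+1)  2104: Sun (+2)  2105: Mon (+1)  2106: Tue (+1)
  2107: Wed (+1) ✓  2108: Fri (+2)  2109: Sat (+1)  2110: Sun (+1)  2111: Mon (+1)
  2112: Wed (+2) ✓  2113: Thu (+1)  2114: Fri (+1)  2115: Sat (+1)  2116: Mon (+2)
  2117: Tue (+1)  2118: Wed (+1) ✓  2119: Thu (+1)
Wednesday years: 2095, 2101, 2107, 2112, 2118 — 5 in total.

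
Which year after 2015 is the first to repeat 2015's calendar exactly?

2026

Two years share a calendar iff Jan 1 falls on the same weekday and both are leap or both are common. 2015: Jan 1 is Thursday, common year.
2016: Jan 1 Friday, leap
2017: Jan 1 Sunday, common
2018: Jan 1 Monday, common
2019: Jan 1 Tuesday, common
2020: Jan 1 Wednesday, leap
2021: Jan 1 Friday, common
2022: Jan 1 Saturday, common
2023: Jan 1 Sunday, common
2024: Jan 1 Monday, leap
2025: Jan 1 Wednesday, common
2026: Jan 1 Thursday, common
2026 matches on both conditions.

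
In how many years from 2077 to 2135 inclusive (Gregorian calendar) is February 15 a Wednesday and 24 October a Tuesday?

Check each year's weekday for February 15 and 24 October:
  2077: Mon/Sun  2078: Tue/Mon  2079: Wed/Tue ✓  2080: Thu/Thu  2081: Sat/Fri  2082: Sun/Sat  2083: Mon/Sun  2084: Tue/Tue  2085: Thu/Wed  2086: Fri/Thu  2087: Sat/Fri  2088: Sun/Sun  2089: Tue/Mon  2090: Wed/Tue ✓  …(31 more)…  2122: Sun/Sat  2123: Mon/Sun  2124: Tue/Tue  2125: Thu/Wed  2126: Fri/Thu  2127: Sat/Fri  2128: Sun/Sun  2129: Tue/Mon  2130: Wed/Tue ✓  2131: Thu/Wed  2132: Fri/Fri  2133: Sun/Sat  2134: Mon/Sun  2135: Tue/Mon
Both conditions hold in: 2079, 2090, 2102, 2113, 2119, 2130 — 6.

6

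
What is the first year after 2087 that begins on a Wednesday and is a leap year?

2116

Jan 1 advances by 2 weekdays after a leap year and by 1 after a common year.
2087: Jan 1 is Wednesday.
2088: Thursday (leap)
2089: Saturday
2090: Sunday
2091: Monday
2092: Tuesday (leap)
2093: Thursday
2094: Friday
2095: Saturday
2096: Sunday (leap)
2097: Tuesday
2098: Wednesday
2099: Thursday
2100: Friday
2101: Saturday
2102: Sunday
2103: Monday
2104: Tuesday (leap)
2105: Thursday
2106: Friday
2107: Saturday
2108: Sunday (leap)
2109: Tuesday
2110: Wednesday
2111: Thursday
2112: Friday (leap)
2113: Sunday
2114: Monday
2115: Tuesday
2116: Wednesday (leap)
2116 begins on a Wednesday and is a leap year.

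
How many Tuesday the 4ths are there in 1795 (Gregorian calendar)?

1

Check the 4th of each month of 1795: Jan 4: Sun, Feb 4: Wed, Mar 4: Wed, Apr 4: Sat, May 4: Mon, Jun 4: Thu, Jul 4: Sat, Aug 4: Tue, Sep 4: Fri, Oct 4: Sun, Nov 4: Wed, Dec 4: Fri.
Tuesday occurs in August — 1 month.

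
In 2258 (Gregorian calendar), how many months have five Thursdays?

4

A month of length L has five Thursdays iff its first Thursday is on day ≤ L−28 (so day 1–3 in a 31-day month, 1–2 in a 30-day month, day 1 in a leap February).
Checking each month of 2258: Jan starts Fri (31d); Feb starts Mon (28d); Mar starts Mon (31d); Apr starts Thu (30d) ✓; May starts Sat (31d); Jun starts Tue (30d); Jul starts Thu (31d) ✓; Aug starts Sun (31d); Sep starts Wed (30d) ✓; Oct starts Fri (31d); Nov starts Mon (30d); Dec starts Wed (31d) ✓.
Five-Thursday months: April, July, September, December → 4.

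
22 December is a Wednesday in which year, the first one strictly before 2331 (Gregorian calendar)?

From one year to the next, a fixed date's weekday advances by 1, or by 2 when a Feb 29 lies between the two dates.
2331: December 22 is Tuesday.
2330: Monday (−1)
2329: Sunday (−1)
2328: Saturday (−1)
2327: Thursday (−2)
2326: Wednesday (−1)
22 December falls on a Wednesday in 2326.

2326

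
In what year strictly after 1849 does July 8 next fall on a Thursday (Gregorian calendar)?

1852

From one year to the next, a fixed date's weekday advances by 1, or by 2 when a Feb 29 lies between the two dates.
1849: July 8 is Sunday.
1850: Monday (+1)
1851: Tuesday (+1)
1852: Thursday (+2)
July 8 falls on a Thursday in 1852.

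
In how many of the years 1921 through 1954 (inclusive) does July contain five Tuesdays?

July has 31 days; it has five Tuesdays when Tuesday falls among the first (month-length − 28) days — i.e. when July 1 is one of Tuesday/Monday/Sunday.
July 1 by year: 1921:Fri 1922:Sat 1923:Sun✓ 1924:Tue✓ 1925:Wed 1926:Thu 1927:Fri 1928:Sun✓ 1929:Mon✓ 1930:Tue✓ 1931:Wed 1932:Fri 1933:Sat 1934:Sun✓ 1935:Mon✓ …(4 more)… 1940:Mon✓ 1941:Tue✓ 1942:Wed 1943:Thu 1944:Sat 1945:Sun✓ 1946:Mon✓ 1947:Tue✓ 1948:Thu 1949:Fri 1950:Sat 1951:Sun✓ 1952:Tue✓ 1953:Wed 1954:Thu
Years with five Tuesdays: 1923, 1924, 1928, 1929, 1930, 1934, 1935, 1940, 1941, 1945, 1946, 1947, 1951, 1952 → 14.

14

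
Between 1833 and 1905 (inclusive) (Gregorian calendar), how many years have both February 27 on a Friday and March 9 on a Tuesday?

Check each year's weekday for February 27 and March 9:
  1833: Wed/Sat  1834: Thu/Sun  1835: Fri/Mon  1836: Sat/Wed  1837: Mon/Thu  1838: Tue/Fri  1839: Wed/Sat  1840: Thu/Mon  1841: Sat/Tue  1842: Sun/Wed  1843: Mon/Thu  1844: Tue/Sat  1845: Thu/Sun  1846: Fri/Mon  …(45 more)…  1892: Sat/Wed  1893: Mon/Thu  1894: Tue/Fri  1895: Wed/Sat  1896: Thu/Mon  1897: Sat/Tue  1898: Sun/Wed  1899: Mon/Thu  1900: Tue/Fri  1901: Wed/Sat  1902: Thu/Sun  1903: Fri/Mon  1904: Sat/Wed  1905: Mon/Thu
Both conditions hold in: 1852, 1880 — 2.

2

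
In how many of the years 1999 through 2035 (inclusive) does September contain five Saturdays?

September has 30 days; it has five Saturdays when Saturday falls among the first (month-length − 28) days — i.e. when September 1 is one of Saturday/Friday.
September 1 by year: 1999:Wed 2000:Fri✓ 2001:Sat✓ 2002:Sun 2003:Mon 2004:Wed 2005:Thu 2006:Fri✓ 2007:Sat✓ 2008:Mon 2009:Tue 2010:Wed 2011:Thu 2012:Sat✓ 2013:Sun …(7 more)… 2021:Wed 2022:Thu 2023:Fri✓ 2024:Sun 2025:Mon 2026:Tue 2027:Wed 2028:Fri✓ 2029:Sat✓ 2030:Sun 2031:Mon 2032:Wed 2033:Thu 2034:Fri✓ 2035:Sat✓
Years with five Saturdays: 2000, 2001, 2006, 2007, 2012, 2017, 2018, 2023, 2028, 2029, 2034, 2035 → 12.

12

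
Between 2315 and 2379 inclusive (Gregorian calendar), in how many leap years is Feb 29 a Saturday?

2

Leap years in 2315–2379: 16 of them.
Feb 29 weekday advances by 5 (mod 7) from one leap year to the next four years later (or differs when a century non-leap intervenes).
Leap-day weekdays: 2316:Tue 2320:Sun 2324:Fri 2328:Wed 2332:Mon 2336:Sat✓ 2340:Thu 2344:Tue 2348:Sun 2352:Fri 2356:Wed 2360:Mon 2364:Sat✓ 2368:Thu 2372:Tue 2376:Sun
Saturday: 2336, 2364 → 2.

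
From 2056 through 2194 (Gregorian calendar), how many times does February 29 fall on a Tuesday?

Leap years in 2056–2194: 34 of them.
Feb 29 weekday advances by 5 (mod 7) from one leap year to the next four years later (or differs when a century non-leap intervenes).
Leap-day weekdays: 2056:Tue✓ 2060:Sun 2064:Fri 2068:Wed 2072:Mon 2076:Sat 2080:Thu 2084:Tue✓ 2088:Sun 2092:Fri 2096:Wed 2104:Fri 2108:Wed …(8 more)… 2144:Sat 2148:Thu 2152:Tue✓ 2156:Sun 2160:Fri 2164:Wed 2168:Mon 2172:Sat 2176:Thu 2180:Tue✓ 2184:Sun 2188:Fri 2192:Wed
Tuesday: 2056, 2084, 2124, 2152, 2180 → 5.

5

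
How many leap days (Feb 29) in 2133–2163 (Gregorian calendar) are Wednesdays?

Leap years in 2133–2163: 7 of them.
Feb 29 weekday advances by 5 (mod 7) from one leap year to the next four years later (or differs when a century non-leap intervenes).
Leap-day weekdays: 2136:Wed✓ 2140:Mon 2144:Sat 2148:Thu 2152:Tue 2156:Sun 2160:Fri
Wednesday: 2136 → 1.

1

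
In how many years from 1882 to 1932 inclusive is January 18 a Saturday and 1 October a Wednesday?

5

Check each year's weekday for January 18 and 1 October:
  1882: Wed/Sun  1883: Thu/Mon  1884: Fri/Wed  1885: Sun/Thu  1886: Mon/Fri  1887: Tue/Sat  1888: Wed/Mon  1889: Fri/Tue  1890: Sat/Wed ✓  1891: Sun/Thu  1892: Mon/Sat  1893: Wed/Sun  1894: Thu/Mon  1895: Fri/Tue  …(23 more)…  1919: Sat/Wed ✓  1920: Sun/Fri  1921: Tue/Sat  1922: Wed/Sun  1923: Thu/Mon  1924: Fri/Wed  1925: Sun/Thu  1926: Mon/Fri  1927: Tue/Sat  1928: Wed/Mon  1929: Fri/Tue  1930: Sat/Wed ✓  1931: Sun/Thu  1932: Mon/Sat
Both conditions hold in: 1890, 1902, 1913, 1919, 1930 — 5.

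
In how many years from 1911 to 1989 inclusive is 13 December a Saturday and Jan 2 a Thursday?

Check each year's weekday for 13 December and Jan 2:
  1911: Wed/Mon  1912: Fri/Tue  1913: Sat/Thu ✓  1914: Sun/Fri  1915: Mon/Sat  1916: Wed/Sun  1917: Thu/Tue  1918: Fri/Wed  1919: Sat/Thu ✓  1920: Mon/Fri  1921: Tue/Sun  1922: Wed/Mon  1923: Thu/Tue  1924: Sat/Wed  …(51 more)…  1976: Mon/Fri  1977: Tue/Sun  1978: Wed/Mon  1979: Thu/Tue  1980: Sat/Wed  1981: Sun/Fri  1982: Mon/Sat  1983: Tue/Sun  1984: Thu/Mon  1985: Fri/Wed  1986: Sat/Thu ✓  1987: Sun/Fri  1988: Tue/Sat  1989: Wed/Mon
Both conditions hold in: 1913, 1919, 1930, 1941, 1947, 1958, 1969, 1975, 1986 — 9.

9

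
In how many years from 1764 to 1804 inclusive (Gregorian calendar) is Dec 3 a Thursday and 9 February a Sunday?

Check each year's weekday for Dec 3 and 9 February:
  1764: Mon/Thu  1765: Tue/Sat  1766: Wed/Sun  1767: Thu/Mon  1768: Sat/Tue  1769: Sun/Thu  1770: Mon/Fri  1771: Tue/Sat  1772: Thu/Sun ✓  1773: Fri/Tue  1774: Sat/Wed  1775: Sun/Thu  1776: Tue/Fri  1777: Wed/Sun  …(13 more)…  1791: Sat/Wed  1792: Mon/Thu  1793: Tue/Sat  1794: Wed/Sun  1795: Thu/Mon  1796: Sat/Tue  1797: Sun/Thu  1798: Mon/Fri  1799: Tue/Sat  1800: Wed/Sun  1801: Thu/Mon  1802: Fri/Tue  1803: Sat/Wed  1804: Mon/Thu
Both conditions hold in: 1772 — 1.

1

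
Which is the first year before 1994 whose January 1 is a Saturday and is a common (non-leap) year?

Jan 1 advances by 2 weekdays after a leap year and by 1 after a common year.
1994: Jan 1 is Saturday.
1993: Friday
1992: Wednesday (leap)
1991: Tuesday
1990: Monday
1989: Sunday
1988: Friday (leap)
1987: Thursday
1986: Wednesday
1985: Tuesday
1984: Sunday (leap)
1983: Saturday
1983 begins on a Saturday and is a common year.

1983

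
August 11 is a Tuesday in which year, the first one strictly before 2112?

From one year to the next, a fixed date's weekday advances by 1, or by 2 when a Feb 29 lies between the two dates.
2112: August 11 is Thursday.
2111: Tuesday (−2)
August 11 falls on a Tuesday in 2111.

2111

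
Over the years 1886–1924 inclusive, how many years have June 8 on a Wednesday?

6

Track June 8's weekday year by year (advancing +1, or +2 across a Feb 29):
  1886: Tue  1887: Wed (+1) ✓  1888: Fri (+2)  1889: Sat (+1)  1890: Sun (+1)
  1891: Mon (+1)  1892: Wed (+2) ✓  1893: Thu (+1)  1894: Fri (+1)  1895: Sat (+1)
  1896: Mon (+2)  1897: Tue (+1)  1898: Wed (+1) ✓  1899: Thu (+1)  … (11 more years) …
  1911: Thu (+1)  1912: Sat (+2)  1913: Sun (+1)  1914: Mon (+1)  1915: Tue (+1)
  1916: Thu (+2)  1917: Fri (+1)  1918: Sat (+1)  1919: Sun (+1)  1920: Tue (+2)
  1921: Wed (+1) ✓  1922: Thu (+1)  1923: Fri (+1)  1924: Sun (+2)
Wednesday years: 1887, 1892, 1898, 1904, 1910, 1921 — 6 in total.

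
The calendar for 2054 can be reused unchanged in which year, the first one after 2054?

Two years share a calendar iff Jan 1 falls on the same weekday and both are leap or both are common. 2054: Jan 1 is Thursday, common year.
2055: Jan 1 Friday, common
2056: Jan 1 Saturday, leap
2057: Jan 1 Monday, common
2058: Jan 1 Tuesday, common
2059: Jan 1 Wednesday, common
2060: Jan 1 Thursday, leap
2061: Jan 1 Saturday, common
2062: Jan 1 Sunday, common
2063: Jan 1 Monday, common
2064: Jan 1 Tuesday, leap
2065: Jan 1 Thursday, common
2065 matches on both conditions.

2065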